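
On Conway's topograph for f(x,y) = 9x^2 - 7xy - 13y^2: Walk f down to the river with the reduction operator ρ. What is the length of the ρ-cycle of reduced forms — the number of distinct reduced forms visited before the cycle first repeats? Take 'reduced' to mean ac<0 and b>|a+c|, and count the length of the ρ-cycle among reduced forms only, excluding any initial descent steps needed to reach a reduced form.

D = 517, ⌊√D⌋ = 22
descent: ρ → (-13,7,9)  [lands on river]
river: ρ → (9,11,-11)
river: ρ → (-11,11,9)
river: ρ → (9,7,-13)
river: ρ → (-13,19,3)
river: ρ → (3,17,-19)
river: ρ → (-19,21,1)
river: ρ → (1,21,-19)
river: ρ → (-19,17,3)
river: ρ → (3,19,-13)
ρ-cycle length = 10 (tail of 1 descent step not counted)

10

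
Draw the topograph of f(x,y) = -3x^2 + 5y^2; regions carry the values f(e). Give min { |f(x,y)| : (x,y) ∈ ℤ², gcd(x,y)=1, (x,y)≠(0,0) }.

descent: ρ → (5,0,-3)
descent: ρ → (-3,6,2)  [lands on river]
river: ρ → (2,6,-3)
closes: descent 2, river 2
min |a| on river = 2

2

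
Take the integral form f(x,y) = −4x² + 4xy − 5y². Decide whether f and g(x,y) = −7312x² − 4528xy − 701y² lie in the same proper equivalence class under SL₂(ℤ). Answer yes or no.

D₁ = -64, D₂ = -64
f is negative-definite; reduce −f:
−f: translate: b→4 (≡-4 mod 8), so (4,-4,5)→(4,4,5)
−f: reduced (well bottom): (4,4,5) with a≤c, −a<b≤a
flip sign back: reduced form of f is (-4,-4,-5)
g is negative-definite; reduce −g:
−g: flip: (7312,4528,701)→(701,-4528,7312)
−g: translate: b→-322 (≡-4528 mod 1402), so (701,-4528,7312)→(701,-322,37)
−g: flip: (701,-322,37)→(37,322,701)
−g: translate: b→26 (≡322 mod 74), so (37,322,701)→(37,26,5)
−g: flip: (37,26,5)→(5,-26,37)
−g: translate: b→4 (≡-26 mod 10), so (5,-26,37)→(5,4,4)
−g: flip: (5,4,4)→(4,-4,5)
−g: translate: b→4 (≡-4 mod 8), so (4,-4,5)→(4,4,5)
−g: reduced (well bottom): (4,4,5) with a≤c, −a<b≤a
flip sign back: reduced form of g is (-4,-4,-5)
reduced forms (-4, -4, -5) vs (-4, -4, -5) ⇒ equivalent

yes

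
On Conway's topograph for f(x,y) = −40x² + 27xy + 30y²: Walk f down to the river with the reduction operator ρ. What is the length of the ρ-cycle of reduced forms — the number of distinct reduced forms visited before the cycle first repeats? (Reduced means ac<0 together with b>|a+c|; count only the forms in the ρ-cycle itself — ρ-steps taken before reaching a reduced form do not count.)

D = 5529, ⌊√D⌋ = 74
river: ρ → (30,33,-37)
river: ρ → (-37,41,26)
river: ρ → (26,63,-15)
river: ρ → (-15,57,38)
river: ρ → (38,19,-34)
river: ρ → (-34,49,23)
river: ρ → (23,43,-40)
river: ρ → (-40,37,26)
river: ρ → (26,67,-10)
river: ρ → (-10,73,5)
river: ρ → (5,67,-52)
river: ρ → (-52,37,20)
river: ρ → (20,43,-46)
river: ρ → (-46,49,17)
river: ρ → (17,53,-40)
river: ρ → (-40,27,30)
ρ-cycle length = 16 (tail of 0 descent steps not counted)

16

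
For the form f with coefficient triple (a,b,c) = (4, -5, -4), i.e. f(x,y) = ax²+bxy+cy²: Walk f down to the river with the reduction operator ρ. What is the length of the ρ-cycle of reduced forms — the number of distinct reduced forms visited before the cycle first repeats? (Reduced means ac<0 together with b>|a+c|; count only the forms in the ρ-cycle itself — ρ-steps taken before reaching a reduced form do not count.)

D = 89, ⌊√D⌋ = 9
descent: ρ → (-4,5,4)  [lands on river]
river: ρ → (4,3,-5)
river: ρ → (-5,7,2)
river: ρ → (2,9,-1)
river: ρ → (-1,9,2)
river: ρ → (2,7,-5)
river: ρ → (-5,3,4)
river: ρ → (4,5,-4)
river: ρ → (-4,3,5)
river: ρ → (5,7,-2)
river: ρ → (-2,9,1)
river: ρ → (1,9,-2)
river: ρ → (-2,7,5)
river: ρ → (5,3,-4)
ρ-cycle length = 14 (tail of 1 descent step not counted)

14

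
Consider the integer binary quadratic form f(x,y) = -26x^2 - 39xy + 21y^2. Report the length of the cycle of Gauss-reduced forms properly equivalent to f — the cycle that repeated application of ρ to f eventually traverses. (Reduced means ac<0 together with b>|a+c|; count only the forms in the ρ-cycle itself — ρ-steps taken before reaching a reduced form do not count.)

D = 3705, ⌊√D⌋ = 60
descent: ρ → (21,39,-26)  [lands on river]
river: ρ → (-26,13,34)
river: ρ → (34,55,-5)
river: ρ → (-5,55,34)
river: ρ → (34,13,-26)
river: ρ → (-26,39,21)
river: ρ → (21,45,-20)
river: ρ → (-20,35,31)
river: ρ → (31,27,-24)
river: ρ → (-24,21,34)
river: ρ → (34,47,-11)
river: ρ → (-11,41,46)
river: ρ → (46,51,-6)
river: ρ → (-6,57,19)
river: ρ → (19,57,-6)
river: ρ → (-6,51,46)
river: ρ → (46,41,-11)
river: ρ → (-11,47,34)
river: ρ → (34,21,-24)
river: ρ → (-24,27,31)
river: ρ → (31,35,-20)
river: ρ → (-20,45,21)
ρ-cycle length = 22 (tail of 1 descent step not counted)

22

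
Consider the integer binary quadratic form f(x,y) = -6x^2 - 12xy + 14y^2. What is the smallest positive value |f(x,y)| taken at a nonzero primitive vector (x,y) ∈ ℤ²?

descent: ρ → (14,12,-6)  [lands on river]
river: ρ → (-6,12,14)
river: ρ → (14,16,-4)
river: ρ → (-4,16,14)
closes: descent 1, river 4
min |a| on river = 4

4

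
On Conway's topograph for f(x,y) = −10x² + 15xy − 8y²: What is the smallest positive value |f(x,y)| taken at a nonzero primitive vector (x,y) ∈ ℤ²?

translate: b→5 (≡-15 mod 20), so (10,-15,8)→(10,5,3)
flip: (10,5,3)→(3,-5,10)
translate: b→1 (≡-5 mod 6), so (3,-5,10)→(3,1,8)
reduced (well bottom): (3,1,8) with a≤c, −a<b≤a
well minimum |f| = |-3| = 3 (negative-definite)

3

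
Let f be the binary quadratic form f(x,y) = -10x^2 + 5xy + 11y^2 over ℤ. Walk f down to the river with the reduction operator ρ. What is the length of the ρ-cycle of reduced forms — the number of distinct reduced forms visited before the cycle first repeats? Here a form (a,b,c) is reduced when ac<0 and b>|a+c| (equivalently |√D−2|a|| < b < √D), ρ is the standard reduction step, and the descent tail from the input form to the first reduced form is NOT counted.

D = 465, ⌊√D⌋ = 21
river: ρ → (11,17,-4)
river: ρ → (-4,15,15)
river: ρ → (15,15,-4)
river: ρ → (-4,17,11)
river: ρ → (11,5,-10)
river: ρ → (-10,15,6)
river: ρ → (6,21,-1)
river: ρ → (-1,21,6)
river: ρ → (6,15,-10)
river: ρ → (-10,5,11)
ρ-cycle length = 10 (tail of 0 descent steps not counted)

10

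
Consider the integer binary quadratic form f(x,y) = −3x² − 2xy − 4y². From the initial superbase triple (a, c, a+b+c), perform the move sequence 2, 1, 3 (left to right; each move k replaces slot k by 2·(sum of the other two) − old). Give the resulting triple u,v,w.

start (-3,-4,-9) = (f(1,0),f(0,1),f(1,1))
replace slot 2: 2·((-3)+(-9)) − (-4) = -20 → (-3,-20,-9)
replace slot 1: 2·((-20)+(-9)) − (-3) = -55 → (-55,-20,-9)
replace slot 3: 2·((-55)+(-20)) − (-9) = -141 → (-55,-20,-141)

-55,-20,-141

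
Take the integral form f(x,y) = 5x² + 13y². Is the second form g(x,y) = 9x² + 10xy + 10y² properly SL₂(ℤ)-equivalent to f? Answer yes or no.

D₁ = -260, D₂ = -260
f: reduced (well bottom): (5,0,13) with a≤c, −a<b≤a
g: translate: b→-8 (≡10 mod 18), so (9,10,10)→(9,-8,9)
g: flip: (9,-8,9)→(9,8,9)
g: reduced (well bottom): (9,8,9) with a≤c, −a<b≤a
reduced forms (5, 0, 13) vs (9, 8, 9) ⇒ inequivalent

no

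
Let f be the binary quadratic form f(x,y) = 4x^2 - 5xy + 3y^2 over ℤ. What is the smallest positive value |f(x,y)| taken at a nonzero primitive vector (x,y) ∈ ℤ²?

translate: b→3 (≡-5 mod 8), so (4,-5,3)→(4,3,2)
flip: (4,3,2)→(2,-3,4)
translate: b→1 (≡-3 mod 4), so (2,-3,4)→(2,1,3)
reduced (well bottom): (2,1,3) with a≤c, −a<b≤a
well minimum = a = 2

2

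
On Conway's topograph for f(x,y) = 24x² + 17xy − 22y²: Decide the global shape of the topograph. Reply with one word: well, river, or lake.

D = b²−4ac = 17² − 4·24·(-22) = 2401
D = 49² is a perfect square ⇒ form factors over ℤ ⇒ lakes

lake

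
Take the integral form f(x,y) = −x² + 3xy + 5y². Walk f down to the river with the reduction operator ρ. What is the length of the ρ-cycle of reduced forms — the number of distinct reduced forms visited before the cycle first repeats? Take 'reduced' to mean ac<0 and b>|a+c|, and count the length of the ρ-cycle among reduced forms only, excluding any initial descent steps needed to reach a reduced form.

D = 29, ⌊√D⌋ = 5
descent: ρ → (5,-3,-1)
descent: ρ → (-1,5,1)  [lands on river]
river: ρ → (1,5,-1)
ρ-cycle length = 2 (tail of 2 descent steps not counted)

2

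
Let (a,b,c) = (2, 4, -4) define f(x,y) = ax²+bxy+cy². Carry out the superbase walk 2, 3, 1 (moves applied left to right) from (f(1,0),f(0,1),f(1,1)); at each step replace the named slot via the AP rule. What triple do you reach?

start (2,-4,2) = (f(1,0),f(0,1),f(1,1))
replace slot 2: 2·(2+2) − (-4) = 12 → (2,12,2)
replace slot 3: 2·(2+12) − 2 = 26 → (2,12,26)
replace slot 1: 2·(12+26) − 2 = 74 → (74,12,26)

74,12,26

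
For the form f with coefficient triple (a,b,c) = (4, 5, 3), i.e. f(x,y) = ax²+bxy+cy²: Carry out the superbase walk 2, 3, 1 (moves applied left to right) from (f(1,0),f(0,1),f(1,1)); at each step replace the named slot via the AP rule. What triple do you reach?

start (4,3,12) = (f(1,0),f(0,1),f(1,1))
replace slot 2: 2·(4+12) − 3 = 29 → (4,29,12)
replace slot 3: 2·(4+29) − 12 = 54 → (4,29,54)
replace slot 1: 2·(29+54) − 4 = 162 → (162,29,54)

162,29,54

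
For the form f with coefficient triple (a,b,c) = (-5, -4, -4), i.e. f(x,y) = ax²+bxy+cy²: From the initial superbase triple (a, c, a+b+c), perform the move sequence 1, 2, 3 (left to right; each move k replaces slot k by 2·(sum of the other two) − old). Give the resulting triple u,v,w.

start (-5,-4,-13) = (f(1,0),f(0,1),f(1,1))
replace slot 1: 2·((-4)+(-13)) − (-5) = -29 → (-29,-4,-13)
replace slot 2: 2·((-29)+(-13)) − (-4) = -80 → (-29,-80,-13)
replace slot 3: 2·((-29)+(-80)) − (-13) = -205 → (-29,-80,-205)

-29,-80,-205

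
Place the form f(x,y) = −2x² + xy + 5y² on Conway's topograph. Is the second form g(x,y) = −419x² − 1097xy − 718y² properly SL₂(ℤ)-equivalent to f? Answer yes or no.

D₁ = 41, D₂ = 41
river cycle of f (length 10): (-2, 5, 2), (2, 3, -4), (-4, 5, 1), (1, 5, -4), (-4, 3, 2), (2, 5, -2), (-2, 3, 4), (4, 5, -1), (-1, 5, 4), (4, 3, -2)
river cycle of g (length 10): (-2, 5, 2), (2, 3, -4), (-4, 5, 1), (1, 5, -4), (-4, 3, 2), (2, 5, -2), (-2, 3, 4), (4, 5, -1), (-1, 5, 4), (4, 3, -2)
cycles coincide ⇒ equivalent

yes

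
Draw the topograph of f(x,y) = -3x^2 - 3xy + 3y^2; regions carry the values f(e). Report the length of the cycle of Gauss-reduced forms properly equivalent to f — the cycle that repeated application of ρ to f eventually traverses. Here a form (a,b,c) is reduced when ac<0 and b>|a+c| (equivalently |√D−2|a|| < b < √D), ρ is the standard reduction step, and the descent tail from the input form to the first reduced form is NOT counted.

D = 45, ⌊√D⌋ = 6
descent: ρ → (3,3,-3)  [lands on river]
river: ρ → (-3,3,3)
ρ-cycle length = 2 (tail of 1 descent step not counted)

2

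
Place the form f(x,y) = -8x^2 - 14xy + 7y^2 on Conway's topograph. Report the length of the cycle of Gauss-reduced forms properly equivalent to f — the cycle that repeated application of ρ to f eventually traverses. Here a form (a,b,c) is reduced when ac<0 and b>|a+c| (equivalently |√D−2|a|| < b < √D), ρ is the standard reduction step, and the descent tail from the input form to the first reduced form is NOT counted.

D = 420, ⌊√D⌋ = 20
descent: ρ → (7,14,-8)  [lands on river]
river: ρ → (-8,18,3)
river: ρ → (3,18,-8)
river: ρ → (-8,14,7)
ρ-cycle length = 4 (tail of 1 descent step not counted)

4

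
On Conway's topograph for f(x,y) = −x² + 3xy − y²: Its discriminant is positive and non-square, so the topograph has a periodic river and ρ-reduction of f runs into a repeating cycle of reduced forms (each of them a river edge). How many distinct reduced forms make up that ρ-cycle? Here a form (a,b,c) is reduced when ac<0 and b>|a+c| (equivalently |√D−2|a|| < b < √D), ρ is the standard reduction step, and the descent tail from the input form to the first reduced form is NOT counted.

D = 5, ⌊√D⌋ = 2
descent: ρ → (-1,1,1)  [lands on river]
river: ρ → (1,1,-1)
ρ-cycle length = 2 (tail of 1 descent step not counted)

2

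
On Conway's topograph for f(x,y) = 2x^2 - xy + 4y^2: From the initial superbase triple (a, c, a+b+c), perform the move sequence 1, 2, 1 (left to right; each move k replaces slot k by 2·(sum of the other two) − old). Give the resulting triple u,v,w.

start (2,4,5) = (f(1,0),f(0,1),f(1,1))
replace slot 1: 2·(4+5) − 2 = 16 → (16,4,5)
replace slot 2: 2·(16+5) − 4 = 38 → (16,38,5)
replace slot 1: 2·(38+5) − 16 = 70 → (70,38,5)

70,38,5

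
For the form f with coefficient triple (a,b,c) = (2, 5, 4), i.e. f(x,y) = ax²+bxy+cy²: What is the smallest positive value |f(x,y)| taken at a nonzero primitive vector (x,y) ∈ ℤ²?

translate: b→1 (≡5 mod 4), so (2,5,4)→(2,1,1)
flip: (2,1,1)→(1,-1,2)
translate: b→1 (≡-1 mod 2), so (1,-1,2)→(1,1,2)
reduced (well bottom): (1,1,2) with a≤c, −a<b≤a
well minimum = a = 1

1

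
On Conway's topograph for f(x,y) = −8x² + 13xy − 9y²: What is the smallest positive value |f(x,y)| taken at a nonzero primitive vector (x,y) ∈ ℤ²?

translate: b→3 (≡-13 mod 16), so (8,-13,9)→(8,3,4)
flip: (8,3,4)→(4,-3,8)
reduced (well bottom): (4,-3,8) with a≤c, −a<b≤a
well minimum |f| = |-4| = 4 (negative-definite)

4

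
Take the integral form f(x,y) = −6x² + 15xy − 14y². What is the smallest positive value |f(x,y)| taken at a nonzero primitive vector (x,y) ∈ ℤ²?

translate: b→-3 (≡-15 mod 12), so (6,-15,14)→(6,-3,5)
flip: (6,-3,5)→(5,3,6)
reduced (well bottom): (5,3,6) with a≤c, −a<b≤a
well minimum |f| = |-5| = 5 (negative-definite)

5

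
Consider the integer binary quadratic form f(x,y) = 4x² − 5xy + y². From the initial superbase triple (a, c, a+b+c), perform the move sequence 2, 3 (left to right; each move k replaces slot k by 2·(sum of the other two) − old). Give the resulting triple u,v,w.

start (4,1,0) = (f(1,0),f(0,1),f(1,1))
replace slot 2: 2·(4+0) − 1 = 7 → (4,7,0)
replace slot 3: 2·(4+7) − 0 = 22 → (4,7,22)

4,7,22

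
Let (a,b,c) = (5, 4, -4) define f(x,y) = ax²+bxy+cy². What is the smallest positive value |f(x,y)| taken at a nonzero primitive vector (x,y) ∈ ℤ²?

river: ρ → (-4,4,5)
river: ρ → (5,6,-3)
river: ρ → (-3,6,5)
river: ρ → (5,4,-4)
closes: descent 0, river 4
min |a| on river = 3

3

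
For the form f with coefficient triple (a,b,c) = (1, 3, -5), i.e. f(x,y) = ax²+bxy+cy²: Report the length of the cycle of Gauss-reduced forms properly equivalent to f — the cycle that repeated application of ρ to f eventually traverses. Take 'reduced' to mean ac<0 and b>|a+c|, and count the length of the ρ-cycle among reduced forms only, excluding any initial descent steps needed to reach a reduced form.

D = 29, ⌊√D⌋ = 5
descent: ρ → (-5,-3,1)
descent: ρ → (1,5,-1)  [lands on river]
river: ρ → (-1,5,1)
ρ-cycle length = 2 (tail of 2 descent steps not counted)

2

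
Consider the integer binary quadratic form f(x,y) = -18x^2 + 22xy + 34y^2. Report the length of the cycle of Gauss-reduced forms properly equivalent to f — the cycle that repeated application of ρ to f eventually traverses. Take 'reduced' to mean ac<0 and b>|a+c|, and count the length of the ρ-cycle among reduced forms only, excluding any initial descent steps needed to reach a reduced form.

D = 2932, ⌊√D⌋ = 54
river: ρ → (34,46,-6)
river: ρ → (-6,50,18)
river: ρ → (18,22,-34)
river: ρ → (-34,46,6)
river: ρ → (6,50,-18)
river: ρ → (-18,22,34)
ρ-cycle length = 6 (tail of 0 descent steps not counted)

6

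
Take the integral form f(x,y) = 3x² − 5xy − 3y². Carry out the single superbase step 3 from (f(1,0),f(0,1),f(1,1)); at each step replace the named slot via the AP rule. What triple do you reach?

start (3,-3,-5) = (f(1,0),f(0,1),f(1,1))
replace slot 3: 2·(3+(-3)) − (-5) = 5 → (3,-3,5)

3,-3,5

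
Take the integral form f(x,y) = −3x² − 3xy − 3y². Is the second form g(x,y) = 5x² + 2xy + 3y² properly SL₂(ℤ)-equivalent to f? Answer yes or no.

D₁ = -27, D₂ = -56
discriminants differ ⇒ not SL₂(ℤ)-equivalent

no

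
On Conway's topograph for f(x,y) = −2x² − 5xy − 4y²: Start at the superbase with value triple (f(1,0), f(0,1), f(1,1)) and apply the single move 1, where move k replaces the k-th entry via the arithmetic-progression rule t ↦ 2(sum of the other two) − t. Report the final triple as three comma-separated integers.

start (-2,-4,-11) = (f(1,0),f(0,1),f(1,1))
replace slot 1: 2·((-4)+(-11)) − (-2) = -28 → (-28,-4,-11)

-28,-4,-11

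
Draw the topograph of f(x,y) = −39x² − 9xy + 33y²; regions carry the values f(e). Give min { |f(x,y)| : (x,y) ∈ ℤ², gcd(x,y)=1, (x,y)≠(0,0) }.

descent: ρ → (33,9,-39)  [lands on river]
river: ρ → (-39,69,3)
river: ρ → (3,69,-39)
river: ρ → (-39,9,33)
river: ρ → (33,57,-15)
river: ρ → (-15,63,21)
river: ρ → (21,63,-15)
river: ρ → (-15,57,33)
closes: descent 1, river 8
min |a| on river = 3

3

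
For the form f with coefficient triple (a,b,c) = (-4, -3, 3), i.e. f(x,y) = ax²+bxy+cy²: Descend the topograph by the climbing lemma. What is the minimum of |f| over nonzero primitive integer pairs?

descent: ρ → (3,3,-4)  [lands on river]
river: ρ → (-4,5,2)
river: ρ → (2,7,-1)
river: ρ → (-1,7,2)
river: ρ → (2,5,-4)
river: ρ → (-4,3,3)
closes: descent 1, river 6
min |a| on river = 1

1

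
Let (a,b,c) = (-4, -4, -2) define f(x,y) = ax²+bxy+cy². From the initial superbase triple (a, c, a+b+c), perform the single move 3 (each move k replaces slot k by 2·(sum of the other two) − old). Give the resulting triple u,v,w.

start (-4,-2,-10) = (f(1,0),f(0,1),f(1,1))
replace slot 3: 2·((-4)+(-2)) − (-10) = -2 → (-4,-2,-2)

-4,-2,-2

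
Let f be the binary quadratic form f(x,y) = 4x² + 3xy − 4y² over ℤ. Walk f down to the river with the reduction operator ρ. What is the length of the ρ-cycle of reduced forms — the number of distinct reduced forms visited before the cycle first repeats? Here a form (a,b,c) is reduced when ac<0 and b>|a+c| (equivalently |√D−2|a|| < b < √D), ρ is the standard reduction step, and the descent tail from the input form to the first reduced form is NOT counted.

D = 73, ⌊√D⌋ = 8
river: ρ → (-4,5,3)
river: ρ → (3,7,-2)
river: ρ → (-2,5,6)
river: ρ → (6,7,-1)
river: ρ → (-1,7,6)
river: ρ → (6,5,-2)
river: ρ → (-2,7,3)
river: ρ → (3,5,-4)
river: ρ → (-4,3,4)
river: ρ → (4,5,-3)
river: ρ → (-3,7,2)
river: ρ → (2,5,-6)
river: ρ → (-6,7,1)
river: ρ → (1,7,-6)
river: ρ → (-6,5,2)
river: ρ → (2,7,-3)
river: ρ → (-3,5,4)
river: ρ → (4,3,-4)
ρ-cycle length = 18 (tail of 0 descent steps not counted)

18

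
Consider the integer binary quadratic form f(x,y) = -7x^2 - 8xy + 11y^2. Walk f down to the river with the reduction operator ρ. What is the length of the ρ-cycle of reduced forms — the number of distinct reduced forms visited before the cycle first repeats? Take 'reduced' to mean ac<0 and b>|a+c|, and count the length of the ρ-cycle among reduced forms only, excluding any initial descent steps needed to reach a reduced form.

D = 372, ⌊√D⌋ = 19
descent: ρ → (11,8,-7)  [lands on river]
river: ρ → (-7,6,12)
river: ρ → (12,18,-1)
river: ρ → (-1,18,12)
river: ρ → (12,6,-7)
river: ρ → (-7,8,11)
river: ρ → (11,14,-4)
river: ρ → (-4,18,3)
river: ρ → (3,18,-4)
river: ρ → (-4,14,11)
ρ-cycle length = 10 (tail of 1 descent step not counted)

10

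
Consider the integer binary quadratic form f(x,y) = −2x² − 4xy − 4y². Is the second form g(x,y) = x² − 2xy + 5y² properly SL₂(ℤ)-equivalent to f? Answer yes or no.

D₁ = -16, D₂ = -16
f is negative-definite; reduce −f:
−f: translate: b→0 (≡4 mod 4), so (2,4,4)→(2,0,2)
−f: reduced (well bottom): (2,0,2) with a≤c, −a<b≤a
flip sign back: reduced form of f is (-2,0,-2)
g: translate: b→0 (≡-2 mod 2), so (1,-2,5)→(1,0,4)
g: reduced (well bottom): (1,0,4) with a≤c, −a<b≤a
reduced forms (-2, 0, -2) vs (1, 0, 4) ⇒ inequivalent

no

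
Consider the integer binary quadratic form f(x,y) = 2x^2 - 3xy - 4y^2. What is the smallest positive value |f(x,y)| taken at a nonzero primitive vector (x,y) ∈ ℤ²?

descent: ρ → (-4,3,2)  [lands on river]
river: ρ → (2,5,-2)
river: ρ → (-2,3,4)
river: ρ → (4,5,-1)
river: ρ → (-1,5,4)
river: ρ → (4,3,-2)
river: ρ → (-2,5,2)
river: ρ → (2,3,-4)
river: ρ → (-4,5,1)
river: ρ → (1,5,-4)
closes: descent 1, river 10
min |a| on river = 1

1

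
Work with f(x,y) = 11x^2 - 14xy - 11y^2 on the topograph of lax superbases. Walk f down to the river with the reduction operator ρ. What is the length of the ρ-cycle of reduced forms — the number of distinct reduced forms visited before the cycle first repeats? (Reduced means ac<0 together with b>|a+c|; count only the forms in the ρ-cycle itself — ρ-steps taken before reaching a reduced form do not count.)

D = 680, ⌊√D⌋ = 26
descent: ρ → (-11,14,11)  [lands on river]
river: ρ → (11,8,-14)
river: ρ → (-14,20,5)
river: ρ → (5,20,-14)
river: ρ → (-14,8,11)
river: ρ → (11,14,-11)
river: ρ → (-11,8,14)
river: ρ → (14,20,-5)
river: ρ → (-5,20,14)
river: ρ → (14,8,-11)
ρ-cycle length = 10 (tail of 1 descent step not counted)

10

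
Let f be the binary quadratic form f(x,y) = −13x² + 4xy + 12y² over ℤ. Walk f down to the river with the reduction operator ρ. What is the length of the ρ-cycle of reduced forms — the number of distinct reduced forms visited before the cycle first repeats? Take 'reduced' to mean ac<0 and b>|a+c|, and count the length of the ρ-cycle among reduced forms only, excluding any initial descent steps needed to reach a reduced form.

D = 640, ⌊√D⌋ = 25
river: ρ → (12,20,-5)
river: ρ → (-5,20,12)
river: ρ → (12,4,-13)
river: ρ → (-13,22,3)
river: ρ → (3,20,-20)
river: ρ → (-20,20,3)
river: ρ → (3,22,-13)
river: ρ → (-13,4,12)
ρ-cycle length = 8 (tail of 0 descent steps not counted)

8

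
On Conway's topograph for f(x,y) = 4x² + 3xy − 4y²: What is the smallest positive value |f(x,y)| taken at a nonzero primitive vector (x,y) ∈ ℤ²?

river: ρ → (-4,5,3)
river: ρ → (3,7,-2)
river: ρ → (-2,5,6)
river: ρ → (6,7,-1)
river: ρ → (-1,7,6)
river: ρ → (6,5,-2)
river: ρ → (-2,7,3)
river: ρ → (3,5,-4)
river: ρ → (-4,3,4)
river: ρ → (4,5,-3)
river: ρ → (-3,7,2)
river: ρ → (2,5,-6)
river: ρ → (-6,7,1)
river: ρ → (1,7,-6)
river: ρ → (-6,5,2)
river: ρ → (2,7,-3)
river: ρ → (-3,5,4)
river: ρ → (4,3,-4)
closes: descent 0, river 18
min |a| on river = 1

1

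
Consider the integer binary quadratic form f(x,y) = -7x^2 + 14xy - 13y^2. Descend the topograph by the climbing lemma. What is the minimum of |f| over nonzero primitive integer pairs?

translate: b→0 (≡-14 mod 14), so (7,-14,13)→(7,0,6)
flip: (7,0,6)→(6,0,7)
reduced (well bottom): (6,0,7) with a≤c, −a<b≤a
well minimum |f| = |-6| = 6 (negative-definite)

6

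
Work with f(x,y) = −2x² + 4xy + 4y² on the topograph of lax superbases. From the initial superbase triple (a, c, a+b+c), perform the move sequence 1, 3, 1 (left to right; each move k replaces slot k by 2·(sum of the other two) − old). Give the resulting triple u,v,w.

start (-2,4,6) = (f(1,0),f(0,1),f(1,1))
replace slot 1: 2·(4+6) − (-2) = 22 → (22,4,6)
replace slot 3: 2·(22+4) − 6 = 46 → (22,4,46)
replace slot 1: 2·(4+46) − 22 = 78 → (78,4,46)

78,4,46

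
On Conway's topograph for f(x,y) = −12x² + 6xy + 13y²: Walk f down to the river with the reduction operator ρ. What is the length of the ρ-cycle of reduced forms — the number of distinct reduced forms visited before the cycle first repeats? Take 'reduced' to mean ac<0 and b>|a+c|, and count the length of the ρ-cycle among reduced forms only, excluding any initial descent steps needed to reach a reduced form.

D = 660, ⌊√D⌋ = 25
river: ρ → (13,20,-5)
river: ρ → (-5,20,13)
river: ρ → (13,6,-12)
river: ρ → (-12,18,7)
river: ρ → (7,24,-3)
river: ρ → (-3,24,7)
river: ρ → (7,18,-12)
river: ρ → (-12,6,13)
ρ-cycle length = 8 (tail of 0 descent steps not counted)

8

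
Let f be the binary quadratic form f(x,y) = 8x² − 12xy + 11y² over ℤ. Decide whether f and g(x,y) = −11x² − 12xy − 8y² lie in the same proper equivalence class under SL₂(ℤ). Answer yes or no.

D₁ = -208, D₂ = -208
f: translate: b→4 (≡-12 mod 16), so (8,-12,11)→(8,4,7)
f: flip: (8,4,7)→(7,-4,8)
f: reduced (well bottom): (7,-4,8) with a≤c, −a<b≤a
g is negative-definite; reduce −g:
−g: translate: b→-10 (≡12 mod 22), so (11,12,8)→(11,-10,7)
−g: flip: (11,-10,7)→(7,10,11)
−g: translate: b→-4 (≡10 mod 14), so (7,10,11)→(7,-4,8)
−g: reduced (well bottom): (7,-4,8) with a≤c, −a<b≤a
flip sign back: reduced form of g is (-7,4,-8)
reduced forms (7, -4, 8) vs (-7, 4, -8) ⇒ inequivalent

no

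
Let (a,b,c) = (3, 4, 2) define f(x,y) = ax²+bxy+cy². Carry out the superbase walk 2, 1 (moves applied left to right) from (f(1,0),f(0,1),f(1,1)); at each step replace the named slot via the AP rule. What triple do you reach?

start (3,2,9) = (f(1,0),f(0,1),f(1,1))
replace slot 2: 2·(3+9) − 2 = 22 → (3,22,9)
replace slot 1: 2·(22+9) − 3 = 59 → (59,22,9)

59,22,9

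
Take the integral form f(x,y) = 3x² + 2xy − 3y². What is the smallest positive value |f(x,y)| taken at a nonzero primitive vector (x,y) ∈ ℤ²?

river: ρ → (-3,4,2)
river: ρ → (2,4,-3)
river: ρ → (-3,2,3)
river: ρ → (3,4,-2)
river: ρ → (-2,4,3)
river: ρ → (3,2,-3)
closes: descent 0, river 6
min |a| on river = 2

2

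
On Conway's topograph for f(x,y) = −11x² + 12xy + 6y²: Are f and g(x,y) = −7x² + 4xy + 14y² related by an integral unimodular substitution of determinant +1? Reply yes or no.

D₁ = 408, D₂ = 408
river cycle of f (length 6): (6, 12, -11), (-11, 10, 7), (7, 18, -3), (-3, 18, 7), (7, 10, -11), (-11, 12, 6)
river cycle of g (length 6): (-7, 18, 3), (3, 18, -7), (-7, 10, 11), (11, 12, -6), (-6, 12, 11), (11, 10, -7)
cycles differ ⇒ inequivalent

no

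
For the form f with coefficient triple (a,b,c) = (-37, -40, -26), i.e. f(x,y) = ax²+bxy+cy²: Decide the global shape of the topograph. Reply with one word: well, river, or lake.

D = b²−4ac = (-40)² − 4·(-37)·(-26) = -2248
D < 0 ⇒ definite ⇒ every region one sign ⇒ single well

well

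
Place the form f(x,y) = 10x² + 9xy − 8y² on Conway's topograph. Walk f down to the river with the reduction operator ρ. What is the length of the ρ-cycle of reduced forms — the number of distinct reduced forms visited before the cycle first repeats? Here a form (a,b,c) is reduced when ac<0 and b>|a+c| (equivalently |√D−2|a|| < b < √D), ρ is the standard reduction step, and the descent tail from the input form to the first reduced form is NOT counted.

D = 401, ⌊√D⌋ = 20
river: ρ → (-8,7,11)
river: ρ → (11,15,-4)
river: ρ → (-4,17,7)
river: ρ → (7,11,-10)
river: ρ → (-10,9,8)
river: ρ → (8,7,-11)
river: ρ → (-11,15,4)
river: ρ → (4,17,-7)
river: ρ → (-7,11,10)
river: ρ → (10,9,-8)
ρ-cycle length = 10 (tail of 0 descent steps not counted)

10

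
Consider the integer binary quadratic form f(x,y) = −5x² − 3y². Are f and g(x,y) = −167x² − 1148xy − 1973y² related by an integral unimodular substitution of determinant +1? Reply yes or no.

D₁ = -60, D₂ = -60
f is negative-definite; reduce −f:
−f: flip: (5,0,3)→(3,0,5)
−f: reduced (well bottom): (3,0,5) with a≤c, −a<b≤a
flip sign back: reduced form of f is (-3,0,-5)
g is negative-definite; reduce −g:
−g: translate: b→146 (≡1148 mod 334), so (167,1148,1973)→(167,146,32)
−g: flip: (167,146,32)→(32,-146,167)
−g: translate: b→-18 (≡-146 mod 64), so (32,-146,167)→(32,-18,3)
−g: flip: (32,-18,3)→(3,18,32)
−g: translate: b→0 (≡18 mod 6), so (3,18,32)→(3,0,5)
−g: reduced (well bottom): (3,0,5) with a≤c, −a<b≤a
flip sign back: reduced form of g is (-3,0,-5)
reduced forms (-3, 0, -5) vs (-3, 0, -5) ⇒ equivalent

yes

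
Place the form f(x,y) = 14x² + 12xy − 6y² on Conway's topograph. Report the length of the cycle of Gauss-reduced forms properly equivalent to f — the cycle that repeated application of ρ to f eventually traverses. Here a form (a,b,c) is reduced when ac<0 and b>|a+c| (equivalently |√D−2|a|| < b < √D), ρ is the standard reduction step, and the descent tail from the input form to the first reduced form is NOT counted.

D = 480, ⌊√D⌋ = 21
river: ρ → (-6,12,14)
river: ρ → (14,16,-4)
river: ρ → (-4,16,14)
river: ρ → (14,12,-6)
ρ-cycle length = 4 (tail of 0 descent steps not counted)

4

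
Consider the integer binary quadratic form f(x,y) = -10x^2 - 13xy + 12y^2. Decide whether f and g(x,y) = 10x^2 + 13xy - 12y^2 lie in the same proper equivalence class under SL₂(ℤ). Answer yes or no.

D₁ = 649, D₂ = 649
river cycle of f (length 34): (12, 13, -10), (-10, 7, 15), (15, 23, -2), (-2, 25, 3), (3, 23, -10), (-10, 17, 9), (9, 19, -8), (-8, 13, 15), (15, 17, -6), (-6, 19, 12), … (24 more)
river cycle of g (length 34): (-12, 11, 11), (11, 11, -12), (-12, 13, 10), (10, 7, -15), (-15, 23, 2), (2, 25, -3), (-3, 23, 10), (10, 17, -9), (-9, 19, 8), (8, 13, -15), … (24 more)
cycles differ ⇒ inequivalent

no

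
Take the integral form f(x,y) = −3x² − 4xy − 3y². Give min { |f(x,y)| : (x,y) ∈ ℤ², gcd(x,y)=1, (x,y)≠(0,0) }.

translate: b→-2 (≡4 mod 6), so (3,4,3)→(3,-2,2)
flip: (3,-2,2)→(2,2,3)
reduced (well bottom): (2,2,3) with a≤c, −a<b≤a
well minimum |f| = |-2| = 2 (negative-definite)

2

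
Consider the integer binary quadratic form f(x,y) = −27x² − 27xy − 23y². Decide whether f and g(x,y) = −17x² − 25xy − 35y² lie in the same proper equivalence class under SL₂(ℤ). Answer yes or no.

D₁ = -1755, D₂ = -1755
f is negative-definite; reduce −f:
−f: flip: (27,27,23)→(23,-27,27)
−f: translate: b→19 (≡-27 mod 46), so (23,-27,27)→(23,19,23)
−f: reduced (well bottom): (23,19,23) with a≤c, −a<b≤a
flip sign back: reduced form of f is (-23,-19,-23)
g is negative-definite; reduce −g:
−g: translate: b→-9 (≡25 mod 34), so (17,25,35)→(17,-9,27)
−g: reduced (well bottom): (17,-9,27) with a≤c, −a<b≤a
flip sign back: reduced form of g is (-17,9,-27)
reduced forms (-23, -19, -23) vs (-17, 9, -27) ⇒ inequivalent

no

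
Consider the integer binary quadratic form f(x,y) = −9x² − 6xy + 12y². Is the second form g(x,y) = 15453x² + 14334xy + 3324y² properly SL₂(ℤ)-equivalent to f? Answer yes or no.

D₁ = 468, D₂ = 468
river cycle of f (length 10): (12, 6, -9), (-9, 12, 9), (9, 6, -12), (-12, 18, 3), (3, 18, -12), (-12, 6, 9), (9, 12, -9), (-9, 6, 12), (12, 18, -3), (-3, 18, 12)
river cycle of g (length 10): (12, 6, -9), (-9, 12, 9), (9, 6, -12), (-12, 18, 3), (3, 18, -12), (-12, 6, 9), (9, 12, -9), (-9, 6, 12), (12, 18, -3), (-3, 18, 12)
cycles coincide ⇒ equivalent

yes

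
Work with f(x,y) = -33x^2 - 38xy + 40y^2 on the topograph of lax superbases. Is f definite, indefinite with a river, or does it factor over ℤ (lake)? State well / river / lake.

D = b²−4ac = (-38)² − 4·(-33)·40 = 6724
D = 82² is a perfect square ⇒ form factors over ℤ ⇒ lakes

lake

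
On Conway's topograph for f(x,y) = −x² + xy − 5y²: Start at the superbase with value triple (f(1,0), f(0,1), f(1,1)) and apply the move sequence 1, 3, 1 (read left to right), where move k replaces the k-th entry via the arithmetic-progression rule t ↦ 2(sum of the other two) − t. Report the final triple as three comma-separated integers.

start (-1,-5,-5) = (f(1,0),f(0,1),f(1,1))
replace slot 1: 2·((-5)+(-5)) − (-1) = -19 → (-19,-5,-5)
replace slot 3: 2·((-19)+(-5)) − (-5) = -43 → (-19,-5,-43)
replace slot 1: 2·((-5)+(-43)) − (-19) = -77 → (-77,-5,-43)

-77,-5,-43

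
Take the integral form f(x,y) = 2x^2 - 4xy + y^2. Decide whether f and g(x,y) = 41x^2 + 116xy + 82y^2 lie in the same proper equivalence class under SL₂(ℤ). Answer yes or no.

D₁ = 8, D₂ = 8
river cycle of f (length 2): (1, 2, -1), (-1, 2, 1)
river cycle of g (length 2): (1, 2, -1), (-1, 2, 1)
cycles coincide ⇒ equivalent

yes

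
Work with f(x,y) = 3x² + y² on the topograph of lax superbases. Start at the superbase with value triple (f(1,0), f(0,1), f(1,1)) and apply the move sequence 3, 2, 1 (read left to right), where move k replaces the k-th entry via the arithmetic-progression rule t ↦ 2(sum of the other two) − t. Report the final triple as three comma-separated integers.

start (3,1,4) = (f(1,0),f(0,1),f(1,1))
replace slot 3: 2·(3+1) − 4 = 4 → (3,1,4)
replace slot 2: 2·(3+4) − 1 = 13 → (3,13,4)
replace slot 1: 2·(13+4) − 3 = 31 → (31,13,4)

31,13,4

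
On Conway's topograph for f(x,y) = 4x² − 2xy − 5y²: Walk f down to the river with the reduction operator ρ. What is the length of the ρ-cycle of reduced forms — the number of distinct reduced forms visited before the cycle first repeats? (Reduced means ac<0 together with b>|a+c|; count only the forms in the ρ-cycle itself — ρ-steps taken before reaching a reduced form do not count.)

D = 84, ⌊√D⌋ = 9
descent: ρ → (-5,2,4)  [lands on river]
river: ρ → (4,6,-3)
river: ρ → (-3,6,4)
river: ρ → (4,2,-5)
river: ρ → (-5,8,1)
river: ρ → (1,8,-5)
ρ-cycle length = 6 (tail of 1 descent step not counted)

6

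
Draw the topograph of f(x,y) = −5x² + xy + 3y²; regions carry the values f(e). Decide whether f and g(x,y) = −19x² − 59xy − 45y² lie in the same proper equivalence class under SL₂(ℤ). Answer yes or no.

D₁ = 61, D₂ = 61
river cycle of f (length 6): (3, 5, -3), (-3, 7, 1), (1, 7, -3), (-3, 5, 3), (3, 7, -1), (-1, 7, 3)
river cycle of g (length 6): (3, 5, -3), (-3, 7, 1), (1, 7, -3), (-3, 5, 3), (3, 7, -1), (-1, 7, 3)
cycles coincide ⇒ equivalent

yes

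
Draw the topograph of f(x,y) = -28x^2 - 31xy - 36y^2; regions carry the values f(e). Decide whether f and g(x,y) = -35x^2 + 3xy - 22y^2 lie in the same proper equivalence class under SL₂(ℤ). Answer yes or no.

D₁ = -3071, D₂ = -3071
f is negative-definite; reduce −f:
−f: translate: b→-25 (≡31 mod 56), so (28,31,36)→(28,-25,33)
−f: reduced (well bottom): (28,-25,33) with a≤c, −a<b≤a
flip sign back: reduced form of f is (-28,25,-33)
g is negative-definite; reduce −g:
−g: flip: (35,-3,22)→(22,3,35)
−g: reduced (well bottom): (22,3,35) with a≤c, −a<b≤a
flip sign back: reduced form of g is (-22,-3,-35)
reduced forms (-28, 25, -33) vs (-22, -3, -35) ⇒ inequivalent

no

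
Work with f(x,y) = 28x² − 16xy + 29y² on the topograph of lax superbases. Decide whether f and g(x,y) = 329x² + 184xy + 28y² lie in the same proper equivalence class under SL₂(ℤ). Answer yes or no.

D₁ = -2992, D₂ = -2992
f: reduced (well bottom): (28,-16,29) with a≤c, −a<b≤a
g: flip: (329,184,28)→(28,-184,329)
g: translate: b→-16 (≡-184 mod 56), so (28,-184,329)→(28,-16,29)
g: reduced (well bottom): (28,-16,29) with a≤c, −a<b≤a
reduced forms (28, -16, 29) vs (28, -16, 29) ⇒ equivalent

yes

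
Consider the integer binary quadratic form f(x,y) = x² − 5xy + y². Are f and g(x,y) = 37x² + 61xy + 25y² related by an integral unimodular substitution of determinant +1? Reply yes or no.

D₁ = 21, D₂ = 21
river cycle of f (length 2): (1, 3, -3), (-3, 3, 1)
river cycle of g (length 2): (1, 3, -3), (-3, 3, 1)
cycles coincide ⇒ equivalent

yes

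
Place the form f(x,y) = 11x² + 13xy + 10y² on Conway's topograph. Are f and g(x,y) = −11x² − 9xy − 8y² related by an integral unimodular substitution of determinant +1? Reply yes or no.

D₁ = -271, D₂ = -271
f: translate: b→-9 (≡13 mod 22), so (11,13,10)→(11,-9,8)
f: flip: (11,-9,8)→(8,9,11)
f: translate: b→-7 (≡9 mod 16), so (8,9,11)→(8,-7,10)
f: reduced (well bottom): (8,-7,10) with a≤c, −a<b≤a
g is negative-definite; reduce −g:
−g: flip: (11,9,8)→(8,-9,11)
−g: translate: b→7 (≡-9 mod 16), so (8,-9,11)→(8,7,10)
−g: reduced (well bottom): (8,7,10) with a≤c, −a<b≤a
flip sign back: reduced form of g is (-8,-7,-10)
reduced forms (8, -7, 10) vs (-8, -7, -10) ⇒ inequivalent

no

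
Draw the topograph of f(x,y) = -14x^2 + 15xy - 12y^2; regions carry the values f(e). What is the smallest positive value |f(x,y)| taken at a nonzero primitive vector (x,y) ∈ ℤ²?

translate: b→13 (≡-15 mod 28), so (14,-15,12)→(14,13,11)
flip: (14,13,11)→(11,-13,14)
translate: b→9 (≡-13 mod 22), so (11,-13,14)→(11,9,12)
reduced (well bottom): (11,9,12) with a≤c, −a<b≤a
well minimum |f| = |-11| = 11 (negative-definite)

11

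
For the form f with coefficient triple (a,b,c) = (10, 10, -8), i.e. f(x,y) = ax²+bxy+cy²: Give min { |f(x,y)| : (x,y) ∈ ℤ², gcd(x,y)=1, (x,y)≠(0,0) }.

river: ρ → (-8,6,12)
river: ρ → (12,18,-2)
river: ρ → (-2,18,12)
river: ρ → (12,6,-8)
river: ρ → (-8,10,10)
river: ρ → (10,10,-8)
closes: descent 0, river 6
min |a| on river = 2

2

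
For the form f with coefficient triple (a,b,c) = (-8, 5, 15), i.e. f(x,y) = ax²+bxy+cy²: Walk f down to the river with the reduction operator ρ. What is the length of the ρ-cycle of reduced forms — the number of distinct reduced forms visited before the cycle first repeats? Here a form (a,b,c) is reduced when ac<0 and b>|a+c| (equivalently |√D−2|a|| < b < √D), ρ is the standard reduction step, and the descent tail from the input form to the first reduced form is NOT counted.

D = 505, ⌊√D⌋ = 22
descent: ρ → (15,-5,-8)
descent: ρ → (-8,21,2)  [lands on river]
river: ρ → (2,19,-18)
river: ρ → (-18,17,3)
river: ρ → (3,19,-12)
river: ρ → (-12,5,10)
river: ρ → (10,15,-7)
river: ρ → (-7,13,12)
river: ρ → (12,11,-8)
ρ-cycle length = 8 (tail of 2 descent steps not counted)

8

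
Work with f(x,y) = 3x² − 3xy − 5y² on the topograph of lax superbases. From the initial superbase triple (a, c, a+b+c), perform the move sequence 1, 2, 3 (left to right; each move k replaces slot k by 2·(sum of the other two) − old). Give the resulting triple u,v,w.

start (3,-5,-5) = (f(1,0),f(0,1),f(1,1))
replace slot 1: 2·((-5)+(-5)) − 3 = -23 → (-23,-5,-5)
replace slot 2: 2·((-23)+(-5)) − (-5) = -51 → (-23,-51,-5)
replace slot 3: 2·((-23)+(-51)) − (-5) = -143 → (-23,-51,-143)

-23,-51,-143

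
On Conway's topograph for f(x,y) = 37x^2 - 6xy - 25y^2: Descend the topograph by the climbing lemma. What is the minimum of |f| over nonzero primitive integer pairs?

descent: ρ → (-25,56,6)  [lands on river]
river: ρ → (6,52,-43)
river: ρ → (-43,34,15)
river: ρ → (15,56,-10)
river: ρ → (-10,44,45)
river: ρ → (45,46,-9)
river: ρ → (-9,44,50)
river: ρ → (50,56,-3)
river: ρ → (-3,58,31)
river: ρ → (31,4,-30)
river: ρ → (-30,56,5)
river: ρ → (5,54,-41)
river: ρ → (-41,28,18)
river: ρ → (18,44,-25)
closes: descent 1, river 14
min |a| on river = 3

3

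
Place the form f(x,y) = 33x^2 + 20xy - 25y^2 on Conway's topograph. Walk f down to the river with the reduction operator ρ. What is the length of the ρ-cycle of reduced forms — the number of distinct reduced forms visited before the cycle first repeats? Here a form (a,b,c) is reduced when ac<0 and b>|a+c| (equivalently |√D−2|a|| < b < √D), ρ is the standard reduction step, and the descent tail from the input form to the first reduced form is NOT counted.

D = 3700, ⌊√D⌋ = 60
river: ρ → (-25,30,28)
river: ρ → (28,26,-27)
river: ρ → (-27,28,27)
river: ρ → (27,26,-28)
river: ρ → (-28,30,25)
river: ρ → (25,20,-33)
river: ρ → (-33,46,12)
river: ρ → (12,50,-25)
river: ρ → (-25,50,12)
river: ρ → (12,46,-33)
river: ρ → (-33,20,25)
river: ρ → (25,30,-28)
river: ρ → (-28,26,27)
river: ρ → (27,28,-27)
river: ρ → (-27,26,28)
river: ρ → (28,30,-25)
river: ρ → (-25,20,33)
river: ρ → (33,46,-12)
river: ρ → (-12,50,25)
river: ρ → (25,50,-12)
river: ρ → (-12,46,33)
river: ρ → (33,20,-25)
ρ-cycle length = 22 (tail of 0 descent steps not counted)

22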